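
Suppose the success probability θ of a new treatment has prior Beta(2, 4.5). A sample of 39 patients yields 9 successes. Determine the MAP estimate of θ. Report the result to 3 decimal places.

θ̂_MAP = 0.230

Prior: Beta(2, 4.5).
Data: 9 successes in 39 trials. The binomial likelihood contributes θ^9(1−θ)^30, so the posterior is Beta(2+9, 4.5+30) = Beta(11, 34.5).
For Beta(a, b) with a, b > 1 the mode is (a−1)/(a+b−2) = 10/43.5 ≈ 0.230.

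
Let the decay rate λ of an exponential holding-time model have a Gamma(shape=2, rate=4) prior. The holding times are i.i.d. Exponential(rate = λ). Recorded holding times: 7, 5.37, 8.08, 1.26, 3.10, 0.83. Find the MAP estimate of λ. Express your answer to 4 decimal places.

λ̂_MAP = 0.2362

The Exponential(rate=λ) likelihood is ∝ λ^n e^(−λΣtᵢ). Here n = 6 and Σtᵢ = 7 + 5.37 + 8.08 + 1.26 + 3.10 + 0.83 = 25.64.
Posterior ∝ λe^(−4λ) · λ^6e^(−25.64λ) = λ^7e^(−29.64λ), i.e. Gamma(8, 29.64).
Mode = (a−1)/b = 7/29.64 ≈ 0.2362.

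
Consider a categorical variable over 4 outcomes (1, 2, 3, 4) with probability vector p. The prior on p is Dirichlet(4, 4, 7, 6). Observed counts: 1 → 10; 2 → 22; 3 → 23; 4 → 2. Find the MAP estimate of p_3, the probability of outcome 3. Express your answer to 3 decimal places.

MAP estimate: 0.392

The posterior is Dirichlet(αᵢ + nᵢ) = Dirichlet(14, 26, 30, 8).
For a Dirichlet(a₁,…,a_K) with all aᵢ > 1, the mode has j-th component (aⱼ − 1)/(Σaᵢ − K).
Here Σaᵢ = 78 and K = 4, so p_3 = (30 − 1)/(78 − 4) = 29/74 ≈ 0.392.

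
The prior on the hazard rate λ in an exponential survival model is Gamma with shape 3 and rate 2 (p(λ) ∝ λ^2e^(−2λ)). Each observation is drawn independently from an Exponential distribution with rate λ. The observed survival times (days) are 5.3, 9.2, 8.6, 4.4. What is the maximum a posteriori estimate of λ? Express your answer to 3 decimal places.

The Exponential(rate=λ) likelihood is ∝ λ^n e^(−λΣtᵢ). Here n = 4 and Σtᵢ = 5.3 + 9.2 + 8.6 + 4.4 = 27.5.
Posterior ∝ λ^2e^(−2λ) · λ^4e^(−27.5λ) = λ^6e^(−29.5λ), i.e. Gamma(7, 29.5).
Mode = (a−1)/b = 6/29.5 ≈ 0.203.

λ̂_MAP = 0.203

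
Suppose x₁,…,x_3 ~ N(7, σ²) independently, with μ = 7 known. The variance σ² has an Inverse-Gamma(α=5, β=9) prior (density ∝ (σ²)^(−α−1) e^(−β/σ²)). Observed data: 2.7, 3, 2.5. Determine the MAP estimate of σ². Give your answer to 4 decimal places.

σ̂²_MAP = 4.8493

Sum of squared deviations about the known mean: SS = (2.7−7)² + (3−7)² + (2.5−7)² = 54.74.
The Normal likelihood contributes (σ²)^(−n/2) exp(−SS/(2σ²)), so the posterior is Inverse-Gamma(α + n/2, β + SS/2) = Inverse-Gamma(6.5, 36.37).
The mode of Inverse-Gamma(a, b) is b/(a+1) = 36.37/7.5 ≈ 4.8493.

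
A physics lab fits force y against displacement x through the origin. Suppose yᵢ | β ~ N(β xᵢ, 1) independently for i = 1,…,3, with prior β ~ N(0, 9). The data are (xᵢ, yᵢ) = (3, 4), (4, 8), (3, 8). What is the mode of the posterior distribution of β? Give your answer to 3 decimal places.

log p(β | y) = −Σ(yᵢ − βxᵢ)²/(2·1) − β²/(2·9) + const.
Setting the derivative to zero: Σxᵢ(yᵢ − βxᵢ)/1 − β/9 = 0, so β = Σxᵢyᵢ / (Σxᵢ² + σ²/τ²).
Σxᵢyᵢ = 3·4 + 4·8 + 3·8 = 68; Σxᵢ² = 34; σ²/τ² = 1/9.
β̂_MAP = 68 / (34 + 1/9) = 68/(307/9) = 612/307 ≈ 1.993.

β̂_MAP = 1.993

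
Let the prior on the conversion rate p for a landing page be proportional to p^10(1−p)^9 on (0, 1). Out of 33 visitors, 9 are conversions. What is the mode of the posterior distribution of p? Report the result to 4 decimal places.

p̂_MAP = 0.3654

The prior density ∝ p^10(1−p)^9 is the kernel of Beta(11, 10).
Data: 9 successes in 33 trials. The binomial likelihood contributes p^9(1−p)^24, so the posterior is Beta(11+9, 10+24) = Beta(20, 34).
For Beta(a, b) with a, b > 1 the mode is (a−1)/(a+b−2) = 19/52 ≈ 0.3654.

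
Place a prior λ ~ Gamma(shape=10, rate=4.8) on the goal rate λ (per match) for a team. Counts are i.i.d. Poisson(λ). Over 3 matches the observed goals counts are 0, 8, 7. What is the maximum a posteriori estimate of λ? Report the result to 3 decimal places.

Σxᵢ = 0+8+7 = 15, with n = 3.
Posterior ∝ λ^9e^(−4.8λ) · λ^15e^(−3λ) = λ^24e^(−7.8λ), i.e. Gamma(shape=25, rate=7.8).
The mode of a Gamma(a, b) with a ≥ 1 (shape–rate) is (a−1)/b = 24/7.8 ≈ 3.077.

λ̂_MAP = 3.077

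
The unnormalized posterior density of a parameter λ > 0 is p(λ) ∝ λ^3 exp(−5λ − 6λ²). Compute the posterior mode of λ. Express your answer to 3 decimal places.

λ̂_MAP = 0.333

ℓ'(λ) = 3/λ − 5 − 12λ. Setting this to zero and multiplying by λ: 12λ² + 5λ − 3 = 0.
λ = (−5 + √(5² + 4·12·3)) / (2·12) = (−5 + √169) / 24 = (−5 + 13)/24 = 1/3.
ℓ''(λ) = −3/λ² − 12 < 0, confirming a maximum.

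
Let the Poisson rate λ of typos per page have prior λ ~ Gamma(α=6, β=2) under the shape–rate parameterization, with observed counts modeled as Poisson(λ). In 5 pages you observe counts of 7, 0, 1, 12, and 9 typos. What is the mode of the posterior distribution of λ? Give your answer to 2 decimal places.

Σxᵢ = 7+0+1+12+9 = 29, with n = 5.
Posterior ∝ λ^5e^(−2λ) · λ^29e^(−5λ) = λ^34e^(−7λ), i.e. Gamma(shape=35, rate=7).
The mode of a Gamma(a, b) with a ≥ 1 (shape–rate) is (a−1)/b = 34/7 ≈ 4.86.

λ̂_MAP = 4.86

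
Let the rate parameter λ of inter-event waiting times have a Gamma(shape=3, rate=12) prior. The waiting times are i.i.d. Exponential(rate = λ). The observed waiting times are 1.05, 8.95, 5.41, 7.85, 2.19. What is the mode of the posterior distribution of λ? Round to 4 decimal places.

λ̂_MAP = 0.1869

The Exponential(rate=λ) likelihood is ∝ λ^n e^(−λΣtᵢ). Here n = 5 and Σtᵢ = 1.05 + 8.95 + 5.41 + 7.85 + 2.19 = 25.45.
Posterior ∝ λ^2e^(−12λ) · λ^5e^(−25.45λ) = λ^7e^(−37.45λ), i.e. Gamma(8, 37.45).
Mode = (a−1)/b = 7/37.45 ≈ 0.1869.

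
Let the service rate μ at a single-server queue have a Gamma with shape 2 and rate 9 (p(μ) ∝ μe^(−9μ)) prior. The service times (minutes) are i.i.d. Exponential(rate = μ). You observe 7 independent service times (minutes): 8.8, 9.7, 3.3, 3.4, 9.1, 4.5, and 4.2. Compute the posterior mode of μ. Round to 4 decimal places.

μ̂_MAP = 0.1538

The Exponential(rate=μ) likelihood is ∝ μ^n e^(−μΣtᵢ). Here n = 7 and Σtᵢ = 8.8 + 9.7 + 3.3 + 3.4 + 9.1 + 4.5 + 4.2 = 43.
Posterior ∝ μe^(−9μ) · μ^7e^(−43μ) = μ^8e^(−52μ), i.e. Gamma(9, 52).
Mode = (a−1)/b = 8/52 ≈ 0.1538.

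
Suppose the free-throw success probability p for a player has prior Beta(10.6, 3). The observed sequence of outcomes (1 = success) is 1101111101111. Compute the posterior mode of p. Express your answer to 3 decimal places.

p̂_MAP = 0.837

Prior: Beta(10.6, 3).
Data: 11 successes in 13 trials (from the sequence). The binomial likelihood contributes p^11(1−p)^2, so the posterior is Beta(10.6+11, 3+2) = Beta(21.6, 5).
For Beta(a, b) with a, b > 1 the mode is (a−1)/(a+b−2) = 20.6/24.6 ≈ 0.837.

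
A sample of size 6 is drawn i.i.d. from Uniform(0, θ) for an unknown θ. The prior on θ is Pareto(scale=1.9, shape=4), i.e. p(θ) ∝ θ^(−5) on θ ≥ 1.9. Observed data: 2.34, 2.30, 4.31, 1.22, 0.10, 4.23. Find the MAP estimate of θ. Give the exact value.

The Uniform(0, θ) likelihood is θ^(−n) for θ ≥ max(xᵢ), zero otherwise. Here max(xᵢ) = 4.31.
Posterior ∝ θ^(−5) · θ^(−6) = θ^(−11) on θ ≥ max(1.9, 4.31) = 4.31.
This density is strictly decreasing in θ, so the posterior mode lies at the lower boundary of the support.

θ̂_MAP = 4.31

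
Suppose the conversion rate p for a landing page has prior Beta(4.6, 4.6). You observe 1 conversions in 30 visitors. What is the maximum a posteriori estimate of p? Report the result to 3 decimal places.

Prior: Beta(4.6, 4.6).
Data: 1 success in 30 trials. The binomial likelihood contributes p(1−p)^29, so the posterior is Beta(4.6+1, 4.6+29) = Beta(5.6, 33.6).
For Beta(a, b) with a, b > 1 the mode is (a−1)/(a+b−2) = 4.6/37.2 ≈ 0.124.

p̂_MAP = 0.124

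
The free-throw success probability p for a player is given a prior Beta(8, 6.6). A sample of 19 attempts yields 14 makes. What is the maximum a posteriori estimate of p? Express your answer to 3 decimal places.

p̂_MAP = 0.665

Prior: Beta(8, 6.6).
Data: 14 successes in 19 trials. The binomial likelihood contributes p^14(1−p)^5, so the posterior is Beta(8+14, 6.6+5) = Beta(22, 11.6).
For Beta(a, b) with a, b > 1 the mode is (a−1)/(a+b−2) = 21/31.6 ≈ 0.665.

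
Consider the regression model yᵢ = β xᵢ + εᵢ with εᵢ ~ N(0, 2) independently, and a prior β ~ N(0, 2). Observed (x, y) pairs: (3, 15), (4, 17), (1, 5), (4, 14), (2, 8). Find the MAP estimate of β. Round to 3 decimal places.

log p(β | y) = −Σ(yᵢ − βxᵢ)²/(2·2) − β²/(2·2) + const.
Setting the derivative to zero: Σxᵢ(yᵢ − βxᵢ)/2 − β/2 = 0, so β = Σxᵢyᵢ / (Σxᵢ² + σ²/τ²).
Σxᵢyᵢ = 3·15 + 4·17 + 1·5 + 4·14 + 2·8 = 190; Σxᵢ² = 46; σ²/τ² = 1.
β̂_MAP = 190 / (46 + 1) = 190/47 ≈ 4.043.

β̂_MAP = 4.043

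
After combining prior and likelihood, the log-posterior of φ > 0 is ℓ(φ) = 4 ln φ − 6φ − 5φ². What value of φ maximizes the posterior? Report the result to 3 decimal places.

φ̂_MAP = 0.400

ℓ'(φ) = 4/φ − 6 − 10φ. Setting this to zero and multiplying by φ: 10φ² + 6φ − 4 = 0.
φ = (−6 + √(6² + 4·10·4)) / (2·10) = (−6 + √196) / 20 = (−6 + 14)/20 = 2/5.
ℓ''(φ) = −4/φ² − 10 < 0, confirming a maximum.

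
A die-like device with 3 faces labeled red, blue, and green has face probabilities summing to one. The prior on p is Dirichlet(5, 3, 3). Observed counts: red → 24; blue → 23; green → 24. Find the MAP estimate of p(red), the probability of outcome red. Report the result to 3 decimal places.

MAP estimate of p(red) = 0.354

The posterior is Dirichlet(αᵢ + nᵢ) = Dirichlet(29, 26, 27).
For a Dirichlet(a₁,…,a_K) with all aᵢ > 1, the mode has j-th component (aⱼ − 1)/(Σaᵢ − K).
Here Σaᵢ = 82 and K = 3, so p(red) = (29 − 1)/(82 − 3) = 28/79 ≈ 0.354.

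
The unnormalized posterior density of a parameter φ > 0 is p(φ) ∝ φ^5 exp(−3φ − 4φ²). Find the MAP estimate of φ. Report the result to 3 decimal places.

φ̂_MAP = 0.625

ℓ'(φ) = 5/φ − 3 − 8φ. Setting this to zero and multiplying by φ: 8φ² + 3φ − 5 = 0.
φ = (−3 + √(3² + 4·8·5)) / (2·8) = (−3 + √169) / 16 = (−3 + 13)/16 = 5/8.
ℓ''(φ) = −5/φ² − 8 < 0, confirming a maximum.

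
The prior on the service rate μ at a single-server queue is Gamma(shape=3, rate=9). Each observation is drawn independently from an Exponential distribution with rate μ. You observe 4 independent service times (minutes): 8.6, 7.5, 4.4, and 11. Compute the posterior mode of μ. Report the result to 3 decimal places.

μ̂_MAP = 0.148

The Exponential(rate=μ) likelihood is ∝ μ^n e^(−μΣtᵢ). Here n = 4 and Σtᵢ = 8.6 + 7.5 + 4.4 + 11 = 31.5.
Posterior ∝ μ^2e^(−9μ) · μ^4e^(−31.5μ) = μ^6e^(−40.5μ), i.e. Gamma(7, 40.5).
Mode = (a−1)/b = 6/40.5 ≈ 0.148.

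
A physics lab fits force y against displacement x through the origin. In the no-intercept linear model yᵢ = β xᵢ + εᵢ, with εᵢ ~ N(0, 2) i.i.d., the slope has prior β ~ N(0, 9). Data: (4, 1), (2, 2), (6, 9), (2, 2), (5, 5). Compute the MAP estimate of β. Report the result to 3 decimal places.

log p(β | y) = −Σ(yᵢ − βxᵢ)²/(2·2) − β²/(2·9) + const.
Setting the derivative to zero: Σxᵢ(yᵢ − βxᵢ)/2 − β/9 = 0, so β = Σxᵢyᵢ / (Σxᵢ² + σ²/τ²).
Σxᵢyᵢ = 4·1 + 2·2 + 6·9 + 2·2 + 5·5 = 91; Σxᵢ² = 85; σ²/τ² = 2/9.
β̂_MAP = 91 / (85 + 2/9) = 91/(767/9) = 63/59 ≈ 1.068.

β̂_MAP = 1.068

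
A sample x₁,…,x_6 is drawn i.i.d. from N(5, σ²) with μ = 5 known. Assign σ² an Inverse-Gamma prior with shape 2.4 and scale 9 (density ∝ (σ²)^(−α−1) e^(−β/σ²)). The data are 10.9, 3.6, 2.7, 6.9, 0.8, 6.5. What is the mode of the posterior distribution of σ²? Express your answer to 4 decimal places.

Sum of squared deviations about the known mean: SS = (10.9−5)² + (3.6−5)² + (2.7−5)² + (6.9−5)² + (0.8−5)² + (6.5−5)² = 65.56.
The Normal likelihood contributes (σ²)^(−n/2) exp(−SS/(2σ²)), so the posterior is Inverse-Gamma(α + n/2, β + SS/2) = Inverse-Gamma(5.4, 41.78).
The mode of Inverse-Gamma(a, b) is b/(a+1) = 41.78/6.4 ≈ 6.5281.

σ̂²_MAP = 6.5281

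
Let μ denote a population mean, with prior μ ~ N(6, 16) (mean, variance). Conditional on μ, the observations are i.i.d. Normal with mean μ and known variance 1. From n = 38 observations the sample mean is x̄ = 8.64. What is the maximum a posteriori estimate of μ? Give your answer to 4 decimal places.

μ̂_MAP = 8.6357

n = 38, x̄ = 8.64.
For a Normal prior and Normal likelihood with known variance, the posterior is Normal; its mode equals its mean, the precision-weighted average.
Prior precision 1/σ₀² = 1/16 = 0.0625; data precision n/σ² = 38/1 = 38.
μ̂ = (0.0625·6 + 38·8.64) / (0.0625 + 38) = 328.695/38.0625 = 43826/5075 ≈ 8.6357.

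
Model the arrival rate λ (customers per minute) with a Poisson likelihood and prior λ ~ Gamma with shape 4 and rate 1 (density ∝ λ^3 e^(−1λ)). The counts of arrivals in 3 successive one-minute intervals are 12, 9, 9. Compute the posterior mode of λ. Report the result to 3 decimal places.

λ̂_MAP = 8.250

Σxᵢ = 12+9+9 = 30, with n = 3.
Posterior ∝ λ^3e^(−1λ) · λ^30e^(−3λ) = λ^33e^(−4λ), i.e. Gamma(shape=34, rate=4).
The mode of a Gamma(a, b) with a ≥ 1 (shape–rate) is (a−1)/b = 33/4 ≈ 8.250.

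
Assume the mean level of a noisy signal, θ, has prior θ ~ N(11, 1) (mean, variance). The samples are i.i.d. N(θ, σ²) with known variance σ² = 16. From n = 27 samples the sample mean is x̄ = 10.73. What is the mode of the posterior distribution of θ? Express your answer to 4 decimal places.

θ̂_MAP = 10.8305

n = 27, x̄ = 10.73.
For a Normal prior and Normal likelihood with known variance, the posterior is Normal; its mode equals its mean, the precision-weighted average.
Prior precision 1/σ₀² = 1/1 = 1; data precision n/σ² = 27/16 = 1.6875.
θ̂ = (1·11 + 1.6875·10.73) / (1 + 1.6875) = 29.106875/2.6875 = 46571/4300 ≈ 10.8305.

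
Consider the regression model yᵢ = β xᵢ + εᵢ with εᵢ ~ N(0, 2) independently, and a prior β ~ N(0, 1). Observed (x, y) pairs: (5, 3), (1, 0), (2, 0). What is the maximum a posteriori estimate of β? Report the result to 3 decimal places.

log p(β | y) = −Σ(yᵢ − βxᵢ)²/(2·2) − β²/(2·1) + const.
Setting the derivative to zero: Σxᵢ(yᵢ − βxᵢ)/2 − β/1 = 0, so β = Σxᵢyᵢ / (Σxᵢ² + σ²/τ²).
Σxᵢyᵢ = 5·3 + 1·0 + 2·0 = 15; Σxᵢ² = 30; σ²/τ² = 2.
β̂_MAP = 15 / (30 + 2) = 15/32 ≈ 0.469.

β̂_MAP = 0.469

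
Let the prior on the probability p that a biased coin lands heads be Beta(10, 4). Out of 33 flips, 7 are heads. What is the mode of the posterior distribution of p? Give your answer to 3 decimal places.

Prior: Beta(10, 4).
Data: 7 successes in 33 trials. The binomial likelihood contributes p^7(1−p)^26, so the posterior is Beta(10+7, 4+26) = Beta(17, 30).
For Beta(a, b) with a, b > 1 the mode is (a−1)/(a+b−2) = 16/45 ≈ 0.356.

p̂_MAP = 0.356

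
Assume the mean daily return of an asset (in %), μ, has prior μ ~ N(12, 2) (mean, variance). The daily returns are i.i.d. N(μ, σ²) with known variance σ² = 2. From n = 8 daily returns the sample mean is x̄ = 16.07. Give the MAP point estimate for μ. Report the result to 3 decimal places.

n = 8, x̄ = 16.07.
For a Normal prior and Normal likelihood with known variance, the posterior is Normal; its mode equals its mean, the precision-weighted average.
Prior precision 1/σ₀² = 1/2 = 0.5; data precision n/σ² = 8/2 = 4.
μ̂ = (0.5·12 + 4·16.07) / (0.5 + 4) = 70.28/4.5 = 3514/225 ≈ 15.618.

μ̂_MAP = 15.618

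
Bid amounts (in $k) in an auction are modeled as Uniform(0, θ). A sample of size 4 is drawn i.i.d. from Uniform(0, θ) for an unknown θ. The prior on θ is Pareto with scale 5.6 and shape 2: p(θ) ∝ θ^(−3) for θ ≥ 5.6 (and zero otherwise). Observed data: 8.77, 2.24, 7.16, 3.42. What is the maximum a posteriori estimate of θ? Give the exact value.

θ̂_MAP = 8.77

The Uniform(0, θ) likelihood is θ^(−n) for θ ≥ max(xᵢ), zero otherwise. Here max(xᵢ) = 8.77.
Posterior ∝ θ^(−3) · θ^(−4) = θ^(−7) on θ ≥ max(5.6, 8.77) = 8.77.
This density is strictly decreasing in θ, so the posterior mode lies at the lower boundary of the support.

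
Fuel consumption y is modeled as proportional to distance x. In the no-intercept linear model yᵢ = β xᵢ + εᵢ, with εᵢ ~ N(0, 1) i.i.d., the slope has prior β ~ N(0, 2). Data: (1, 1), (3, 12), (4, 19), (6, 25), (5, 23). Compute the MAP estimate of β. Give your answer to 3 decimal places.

β̂_MAP = 4.320

log p(β | y) = −Σ(yᵢ − βxᵢ)²/(2·1) − β²/(2·2) + const.
Setting the derivative to zero: Σxᵢ(yᵢ − βxᵢ)/1 − β/2 = 0, so β = Σxᵢyᵢ / (Σxᵢ² + σ²/τ²).
Σxᵢyᵢ = 1·1 + 3·12 + 4·19 + 6·25 + 5·23 = 378; Σxᵢ² = 87; σ²/τ² = 0.5.
β̂_MAP = 378 / (87 + 0.5) = 378/87.5 ≈ 4.320.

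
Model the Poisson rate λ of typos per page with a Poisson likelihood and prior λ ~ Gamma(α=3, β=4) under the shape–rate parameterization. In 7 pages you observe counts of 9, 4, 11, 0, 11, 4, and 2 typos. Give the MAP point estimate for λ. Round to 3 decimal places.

Σxᵢ = 9+4+11+0+11+4+2 = 41, with n = 7.
Posterior ∝ λ^2e^(−4λ) · λ^41e^(−7λ) = λ^43e^(−11λ), i.e. Gamma(shape=44, rate=11).
The mode of a Gamma(a, b) with a ≥ 1 (shape–rate) is (a−1)/b = 43/11 ≈ 3.909.

λ̂_MAP = 3.909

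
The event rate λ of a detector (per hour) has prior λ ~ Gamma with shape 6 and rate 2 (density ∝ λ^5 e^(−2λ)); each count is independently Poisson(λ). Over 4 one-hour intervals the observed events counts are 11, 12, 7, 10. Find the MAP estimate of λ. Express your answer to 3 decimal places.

λ̂_MAP = 7.500

Σxᵢ = 11+12+7+10 = 40, with n = 4.
Posterior ∝ λ^5e^(−2λ) · λ^40e^(−4λ) = λ^45e^(−6λ), i.e. Gamma(shape=46, rate=6).
The mode of a Gamma(a, b) with a ≥ 1 (shape–rate) is (a−1)/b = 45/6 ≈ 7.500.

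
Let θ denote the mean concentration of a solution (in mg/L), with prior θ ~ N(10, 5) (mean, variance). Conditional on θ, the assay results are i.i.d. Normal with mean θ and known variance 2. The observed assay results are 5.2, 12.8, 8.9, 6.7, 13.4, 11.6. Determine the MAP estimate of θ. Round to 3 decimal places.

θ̂_MAP = 9.781

n = 6; x̄ = (5.2 + 12.8 + 8.9 + 6.7 + 13.4 + 11.6)/6 = 58.6/6 = 293/30 ≈ 9.7667.
For a Normal prior and Normal likelihood with known variance, the posterior is Normal; its mode equals its mean, the precision-weighted average.
Prior precision 1/σ₀² = 1/5 = 0.2; data precision n/σ² = 6/2 = 3.
θ̂ = (0.2·10 + 3·(293/30)) / (0.2 + 3) = 31.3/3.2 = 9.78125 ≈ 9.781.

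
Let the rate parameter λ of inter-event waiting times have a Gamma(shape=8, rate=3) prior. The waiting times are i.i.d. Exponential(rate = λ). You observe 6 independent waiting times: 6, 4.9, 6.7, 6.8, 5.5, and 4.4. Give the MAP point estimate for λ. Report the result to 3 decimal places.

The Exponential(rate=λ) likelihood is ∝ λ^n e^(−λΣtᵢ). Here n = 6 and Σtᵢ = 6 + 4.9 + 6.7 + 6.8 + 5.5 + 4.4 = 34.3.
Posterior ∝ λ^7e^(−3λ) · λ^6e^(−34.3λ) = λ^13e^(−37.3λ), i.e. Gamma(14, 37.3).
Mode = (a−1)/b = 13/37.3 ≈ 0.349.

λ̂_MAP = 0.349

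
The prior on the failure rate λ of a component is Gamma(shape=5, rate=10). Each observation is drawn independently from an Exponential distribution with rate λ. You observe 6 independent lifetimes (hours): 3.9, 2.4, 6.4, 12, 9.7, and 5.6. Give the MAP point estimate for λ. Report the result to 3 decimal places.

λ̂_MAP = 0.200

The Exponential(rate=λ) likelihood is ∝ λ^n e^(−λΣtᵢ). Here n = 6 and Σtᵢ = 3.9 + 2.4 + 6.4 + 12 + 9.7 + 5.6 = 40.
Posterior ∝ λ^4e^(−10λ) · λ^6e^(−40λ) = λ^10e^(−50λ), i.e. Gamma(11, 50).
Mode = (a−1)/b = 10/50 ≈ 0.200.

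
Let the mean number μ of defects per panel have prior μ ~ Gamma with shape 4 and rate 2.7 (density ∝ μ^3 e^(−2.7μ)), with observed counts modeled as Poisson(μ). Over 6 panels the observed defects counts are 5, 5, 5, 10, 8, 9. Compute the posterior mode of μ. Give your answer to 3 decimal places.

μ̂_MAP = 5.172

Σxᵢ = 5+5+5+10+8+9 = 42, with n = 6.
Posterior ∝ μ^3e^(−2.7μ) · μ^42e^(−6μ) = μ^45e^(−8.7μ), i.e. Gamma(shape=46, rate=8.7).
The mode of a Gamma(a, b) with a ≥ 1 (shape–rate) is (a−1)/b = 45/8.7 ≈ 5.172.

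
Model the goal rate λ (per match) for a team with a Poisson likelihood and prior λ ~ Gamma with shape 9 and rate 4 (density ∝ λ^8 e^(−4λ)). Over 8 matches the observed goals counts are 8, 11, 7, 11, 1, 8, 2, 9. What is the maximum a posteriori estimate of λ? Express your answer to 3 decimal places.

Σxᵢ = 8+11+7+11+1+8+2+9 = 57, with n = 8.
Posterior ∝ λ^8e^(−4λ) · λ^57e^(−8λ) = λ^65e^(−12λ), i.e. Gamma(shape=66, rate=12).
The mode of a Gamma(a, b) with a ≥ 1 (shape–rate) is (a−1)/b = 65/12 ≈ 5.417.

λ̂_MAP = 5.417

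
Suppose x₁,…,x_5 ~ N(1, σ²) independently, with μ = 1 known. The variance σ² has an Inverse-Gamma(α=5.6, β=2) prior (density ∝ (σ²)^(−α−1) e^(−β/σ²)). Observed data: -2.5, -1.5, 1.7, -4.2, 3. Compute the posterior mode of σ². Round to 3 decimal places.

σ̂²_MAP = 2.969

Sum of squared deviations about the known mean: SS = (-2.5−1)² + (-1.5−1)² + (1.7−1)² + (-4.2−1)² + (3−1)² = 50.03.
The Normal likelihood contributes (σ²)^(−n/2) exp(−SS/(2σ²)), so the posterior is Inverse-Gamma(α + n/2, β + SS/2) = Inverse-Gamma(8.1, 27.015).
The mode of Inverse-Gamma(a, b) is b/(a+1) = 27.015/9.1 ≈ 2.969.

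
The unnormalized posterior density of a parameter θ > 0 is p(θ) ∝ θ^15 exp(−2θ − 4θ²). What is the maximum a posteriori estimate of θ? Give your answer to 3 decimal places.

ℓ'(θ) = 15/θ − 2 − 8θ. Setting this to zero and multiplying by θ: 8θ² + 2θ − 15 = 0.
θ = (−2 + √(2² + 4·8·15)) / (2·8) = (−2 + √484) / 16 = (−2 + 22)/16 = 5/4.
ℓ''(θ) = −15/θ² − 8 < 0, confirming a maximum.

θ̂_MAP = 1.250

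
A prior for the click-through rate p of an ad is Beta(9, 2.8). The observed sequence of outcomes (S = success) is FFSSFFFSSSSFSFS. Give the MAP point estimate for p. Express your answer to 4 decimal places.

p̂_MAP = 0.6452

Prior: Beta(9, 2.8).
Data: 8 successes in 15 trials (from the sequence). The binomial likelihood contributes p^8(1−p)^7, so the posterior is Beta(9+8, 2.8+7) = Beta(17, 9.8).
For Beta(a, b) with a, b > 1 the mode is (a−1)/(a+b−2) = 16/24.8 ≈ 0.6452.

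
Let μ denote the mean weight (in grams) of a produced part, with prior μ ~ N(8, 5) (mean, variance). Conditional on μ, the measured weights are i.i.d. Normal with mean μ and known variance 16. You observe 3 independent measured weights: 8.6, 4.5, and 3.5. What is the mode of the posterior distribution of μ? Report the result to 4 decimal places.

μ̂_MAP = 6.8065

n = 3; x̄ = (8.6 + 4.5 + 3.5)/3 = 16.6/3 = 83/15 ≈ 5.5333.
For a Normal prior and Normal likelihood with known variance, the posterior is Normal; its mode equals its mean, the precision-weighted average.
Prior precision 1/σ₀² = 1/5 = 0.2; data precision n/σ² = 3/16 = 0.1875.
μ̂ = (0.2·8 + 0.1875·(83/15)) / (0.2 + 0.1875) = 2.6375/0.3875 = 211/31 ≈ 6.8065.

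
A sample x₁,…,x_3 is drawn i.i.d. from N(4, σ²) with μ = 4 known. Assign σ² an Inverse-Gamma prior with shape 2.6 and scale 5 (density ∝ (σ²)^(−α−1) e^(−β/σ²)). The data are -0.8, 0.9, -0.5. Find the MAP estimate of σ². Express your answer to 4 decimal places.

σ̂²_MAP = 6.1667

Sum of squared deviations about the known mean: SS = (-0.8−4)² + (0.9−4)² + (-0.5−4)² = 52.9.
The Normal likelihood contributes (σ²)^(−n/2) exp(−SS/(2σ²)), so the posterior is Inverse-Gamma(α + n/2, β + SS/2) = Inverse-Gamma(4.1, 31.45).
The mode of Inverse-Gamma(a, b) is b/(a+1) = 31.45/5.1 ≈ 6.1667.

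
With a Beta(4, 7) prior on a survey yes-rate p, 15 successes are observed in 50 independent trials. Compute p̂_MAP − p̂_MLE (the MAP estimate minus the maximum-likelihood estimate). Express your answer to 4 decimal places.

Posterior is Beta(19, 42); MAP = (19−1)/(61−2) = 18/59 ≈ 0.30508.
MLE ignores the prior: p̂_MLE = k/n = 15/50 ≈ 0.30000.
Difference = 18/59 − 15/50 = 3/590 ≈ 0.0051.

MAP − MLE = 0.0051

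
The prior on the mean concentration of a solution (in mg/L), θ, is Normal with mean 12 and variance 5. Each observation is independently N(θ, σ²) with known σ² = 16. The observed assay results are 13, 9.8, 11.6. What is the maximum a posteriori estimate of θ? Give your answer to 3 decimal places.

θ̂_MAP = 11.742

n = 3; x̄ = (13 + 9.8 + 11.6)/3 = 34.4/3 = 172/15 ≈ 11.4667.
For a Normal prior and Normal likelihood with known variance, the posterior is Normal; its mode equals its mean, the precision-weighted average.
Prior precision 1/σ₀² = 1/5 = 0.2; data precision n/σ² = 3/16 = 0.1875.
θ̂ = (0.2·12 + 0.1875·(172/15)) / (0.2 + 0.1875) = 4.55/0.3875 = 364/31 ≈ 11.742.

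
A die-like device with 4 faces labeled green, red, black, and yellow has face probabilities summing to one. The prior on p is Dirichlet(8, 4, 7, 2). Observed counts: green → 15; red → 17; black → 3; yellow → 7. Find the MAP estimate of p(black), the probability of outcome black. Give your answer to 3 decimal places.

The posterior is Dirichlet(αᵢ + nᵢ) = Dirichlet(23, 21, 10, 9).
For a Dirichlet(a₁,…,a_K) with all aᵢ > 1, the mode has j-th component (aⱼ − 1)/(Σaᵢ − K).
Here Σaᵢ = 63 and K = 4, so p(black) = (10 − 1)/(63 − 4) = 9/59 ≈ 0.153.

MAP estimate of p(black) = 0.153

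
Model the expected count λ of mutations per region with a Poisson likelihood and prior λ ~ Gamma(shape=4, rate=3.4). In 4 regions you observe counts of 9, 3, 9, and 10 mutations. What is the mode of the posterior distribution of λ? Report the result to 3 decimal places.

Σxᵢ = 9+3+9+10 = 31, with n = 4.
Posterior ∝ λ^3e^(−3.4λ) · λ^31e^(−4λ) = λ^34e^(−7.4λ), i.e. Gamma(shape=35, rate=7.4).
The mode of a Gamma(a, b) with a ≥ 1 (shape–rate) is (a−1)/b = 34/7.4 ≈ 4.595.

λ̂_MAP = 4.595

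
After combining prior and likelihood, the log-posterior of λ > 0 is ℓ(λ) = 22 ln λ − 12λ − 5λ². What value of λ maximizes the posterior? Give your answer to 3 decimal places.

λ̂_MAP = 1.000

ℓ'(λ) = 22/λ − 12 − 10λ. Setting this to zero and multiplying by λ: 10λ² + 12λ − 22 = 0.
λ = (−12 + √(12² + 4·10·22)) / (2·10) = (−12 + √1024) / 20 = (−12 + 32)/20 = 1.
ℓ''(λ) = −22/λ² − 10 < 0, confirming a maximum.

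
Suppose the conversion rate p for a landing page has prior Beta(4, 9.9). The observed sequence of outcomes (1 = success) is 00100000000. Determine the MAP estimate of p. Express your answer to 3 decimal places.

Prior: Beta(4, 9.9).
Data: 1 success in 11 trials (from the sequence). The binomial likelihood contributes p(1−p)^10, so the posterior is Beta(4+1, 9.9+10) = Beta(5, 19.9).
For Beta(a, b) with a, b > 1 the mode is (a−1)/(a+b−2) = 4/22.9 ≈ 0.175.

p̂_MAP = 0.175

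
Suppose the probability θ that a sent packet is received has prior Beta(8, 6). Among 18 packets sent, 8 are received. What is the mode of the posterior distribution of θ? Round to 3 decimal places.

Prior: Beta(8, 6).
Data: 8 successes in 18 trials. The binomial likelihood contributes θ^8(1−θ)^10, so the posterior is Beta(8+8, 6+10) = Beta(16, 16).
For Beta(a, b) with a, b > 1 the mode is (a−1)/(a+b−2) = 15/30 ≈ 0.500.

θ̂_MAP = 0.500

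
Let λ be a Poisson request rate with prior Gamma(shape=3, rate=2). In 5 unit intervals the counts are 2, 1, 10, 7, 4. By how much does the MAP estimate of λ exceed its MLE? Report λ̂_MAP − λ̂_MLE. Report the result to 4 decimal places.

MAP − MLE = -1.0857

Σxᵢ = 24. Posterior is Gamma(27, 7); MAP = (27−1)/7 = 26/7 ≈ 3.71429.
MLE = x̄ = 24/5 ≈ 4.80000.
Difference = 26/7 − 24/5 = -38/35 ≈ -1.0857.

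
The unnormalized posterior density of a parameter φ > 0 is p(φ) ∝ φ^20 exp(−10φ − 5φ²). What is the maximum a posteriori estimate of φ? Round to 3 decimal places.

φ̂_MAP = 1.000

ℓ'(φ) = 20/φ − 10 − 10φ. Setting this to zero and multiplying by φ: 10φ² + 10φ − 20 = 0.
φ = (−10 + √(10² + 4·10·20)) / (2·10) = (−10 + √900) / 20 = (−10 + 30)/20 = 1.
ℓ''(φ) = −20/φ² − 10 < 0, confirming a maximum.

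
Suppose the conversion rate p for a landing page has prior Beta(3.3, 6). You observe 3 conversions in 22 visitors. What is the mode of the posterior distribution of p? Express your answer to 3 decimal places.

p̂_MAP = 0.181

Prior: Beta(3.3, 6).
Data: 3 successes in 22 trials. The binomial likelihood contributes p^3(1−p)^19, so the posterior is Beta(3.3+3, 6+19) = Beta(6.3, 25).
For Beta(a, b) with a, b > 1 the mode is (a−1)/(a+b−2) = 5.3/29.3 ≈ 0.181.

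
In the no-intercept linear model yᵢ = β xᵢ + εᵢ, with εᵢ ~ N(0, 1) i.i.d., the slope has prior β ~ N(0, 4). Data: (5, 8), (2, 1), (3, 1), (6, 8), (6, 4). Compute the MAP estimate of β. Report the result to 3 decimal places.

β̂_MAP = 1.061

log p(β | y) = −Σ(yᵢ − βxᵢ)²/(2·1) − β²/(2·4) + const.
Setting the derivative to zero: Σxᵢ(yᵢ − βxᵢ)/1 − β/4 = 0, so β = Σxᵢyᵢ / (Σxᵢ² + σ²/τ²).
Σxᵢyᵢ = 5·8 + 2·1 + 3·1 + 6·8 + 6·4 = 117; Σxᵢ² = 110; σ²/τ² = 0.25.
β̂_MAP = 117 / (110 + 0.25) = 117/110.25 ≈ 1.061.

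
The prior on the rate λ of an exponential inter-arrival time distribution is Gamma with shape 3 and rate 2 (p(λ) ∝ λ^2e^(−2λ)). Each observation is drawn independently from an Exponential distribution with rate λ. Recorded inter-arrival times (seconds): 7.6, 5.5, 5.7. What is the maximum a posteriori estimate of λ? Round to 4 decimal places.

The Exponential(rate=λ) likelihood is ∝ λ^n e^(−λΣtᵢ). Here n = 3 and Σtᵢ = 7.6 + 5.5 + 5.7 = 18.8.
Posterior ∝ λ^2e^(−2λ) · λ^3e^(−18.8λ) = λ^5e^(−20.8λ), i.e. Gamma(6, 20.8).
Mode = (a−1)/b = 5/20.8 ≈ 0.2404.

λ̂_MAP = 0.2404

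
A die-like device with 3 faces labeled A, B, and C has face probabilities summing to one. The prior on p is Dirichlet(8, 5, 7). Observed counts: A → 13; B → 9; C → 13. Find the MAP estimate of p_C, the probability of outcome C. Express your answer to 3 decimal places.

MAP estimate of p_C = 0.365

The posterior is Dirichlet(αᵢ + nᵢ) = Dirichlet(21, 14, 20).
For a Dirichlet(a₁,…,a_K) with all aᵢ > 1, the mode has j-th component (aⱼ − 1)/(Σaᵢ − K).
Here Σaᵢ = 55 and K = 3, so p_C = (20 − 1)/(55 − 3) = 19/52 ≈ 0.365.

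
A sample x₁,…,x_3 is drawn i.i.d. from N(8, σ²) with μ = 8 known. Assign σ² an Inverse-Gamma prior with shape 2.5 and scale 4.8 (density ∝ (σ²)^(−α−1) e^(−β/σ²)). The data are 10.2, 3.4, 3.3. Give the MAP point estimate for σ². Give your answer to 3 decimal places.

Sum of squared deviations about the known mean: SS = (10.2−8)² + (3.4−8)² + (3.3−8)² = 48.09.
The Normal likelihood contributes (σ²)^(−n/2) exp(−SS/(2σ²)), so the posterior is Inverse-Gamma(α + n/2, β + SS/2) = Inverse-Gamma(4, 28.845).
The mode of Inverse-Gamma(a, b) is b/(a+1) = 28.845/5 ≈ 5.769.

σ̂²_MAP = 5.769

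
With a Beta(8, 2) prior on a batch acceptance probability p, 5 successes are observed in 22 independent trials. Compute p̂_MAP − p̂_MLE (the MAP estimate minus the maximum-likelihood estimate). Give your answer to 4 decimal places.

Posterior is Beta(13, 19); MAP = (13−1)/(32−2) = 12/30 ≈ 0.40000.
MLE ignores the prior: p̂_MLE = k/n = 5/22 ≈ 0.22727.
Difference = 12/30 − 5/22 = 19/110 ≈ 0.1727.

MAP − MLE = 0.1727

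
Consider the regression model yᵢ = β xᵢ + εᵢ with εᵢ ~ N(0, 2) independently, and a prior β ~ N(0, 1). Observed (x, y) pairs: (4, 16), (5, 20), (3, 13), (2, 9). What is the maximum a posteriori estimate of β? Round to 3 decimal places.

β̂_MAP = 3.946

log p(β | y) = −Σ(yᵢ − βxᵢ)²/(2·2) − β²/(2·1) + const.
Setting the derivative to zero: Σxᵢ(yᵢ − βxᵢ)/2 − β/1 = 0, so β = Σxᵢyᵢ / (Σxᵢ² + σ²/τ²).
Σxᵢyᵢ = 4·16 + 5·20 + 3·13 + 2·9 = 221; Σxᵢ² = 54; σ²/τ² = 2.
β̂_MAP = 221 / (54 + 2) = 221/56 ≈ 3.946.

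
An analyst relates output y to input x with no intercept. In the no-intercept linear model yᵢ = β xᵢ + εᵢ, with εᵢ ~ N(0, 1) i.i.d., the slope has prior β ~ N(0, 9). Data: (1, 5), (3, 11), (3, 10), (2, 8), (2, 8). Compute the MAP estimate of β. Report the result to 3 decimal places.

β̂_MAP = 3.689

log p(β | y) = −Σ(yᵢ − βxᵢ)²/(2·1) − β²/(2·9) + const.
Setting the derivative to zero: Σxᵢ(yᵢ − βxᵢ)/1 − β/9 = 0, so β = Σxᵢyᵢ / (Σxᵢ² + σ²/τ²).
Σxᵢyᵢ = 1·5 + 3·11 + 3·10 + 2·8 + 2·8 = 100; Σxᵢ² = 27; σ²/τ² = 1/9.
β̂_MAP = 100 / (27 + 1/9) = 100/(244/9) = 225/61 ≈ 3.689.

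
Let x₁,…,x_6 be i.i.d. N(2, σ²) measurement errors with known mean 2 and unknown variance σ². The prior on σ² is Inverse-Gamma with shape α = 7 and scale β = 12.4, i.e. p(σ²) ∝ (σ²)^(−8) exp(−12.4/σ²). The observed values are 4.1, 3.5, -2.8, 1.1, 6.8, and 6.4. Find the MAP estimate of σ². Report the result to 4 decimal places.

σ̂²_MAP = 4.4414

Sum of squared deviations about the known mean: SS = (4.1−2)² + (3.5−2)² + (-2.8−2)² + (1.1−2)² + (6.8−2)² + (6.4−2)² = 72.91.
The Normal likelihood contributes (σ²)^(−n/2) exp(−SS/(2σ²)), so the posterior is Inverse-Gamma(α + n/2, β + SS/2) = Inverse-Gamma(10, 48.855).
The mode of Inverse-Gamma(a, b) is b/(a+1) = 48.855/11 ≈ 4.4414.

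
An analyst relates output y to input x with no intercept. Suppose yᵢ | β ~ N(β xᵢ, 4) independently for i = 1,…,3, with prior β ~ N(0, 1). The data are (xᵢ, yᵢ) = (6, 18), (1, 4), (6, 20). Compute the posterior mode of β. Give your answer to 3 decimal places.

log p(β | y) = −Σ(yᵢ − βxᵢ)²/(2·4) − β²/(2·1) + const.
Setting the derivative to zero: Σxᵢ(yᵢ − βxᵢ)/4 − β/1 = 0, so β = Σxᵢyᵢ / (Σxᵢ² + σ²/τ²).
Σxᵢyᵢ = 6·18 + 1·4 + 6·20 = 232; Σxᵢ² = 73; σ²/τ² = 4.
β̂_MAP = 232 / (73 + 4) = 232/77 ≈ 3.013.

β̂_MAP = 3.013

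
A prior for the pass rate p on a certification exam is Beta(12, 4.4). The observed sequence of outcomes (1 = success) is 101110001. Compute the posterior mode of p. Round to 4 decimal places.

Prior: Beta(12, 4.4).
Data: 5 successes in 9 trials (from the sequence). The binomial likelihood contributes p^5(1−p)^4, so the posterior is Beta(12+5, 4.4+4) = Beta(17, 8.4).
For Beta(a, b) with a, b > 1 the mode is (a−1)/(a+b−2) = 16/23.4 ≈ 0.6838.

p̂_MAP = 0.6838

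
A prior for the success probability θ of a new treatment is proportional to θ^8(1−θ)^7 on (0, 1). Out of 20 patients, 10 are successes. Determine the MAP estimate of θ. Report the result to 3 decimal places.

The prior density ∝ θ^8(1−θ)^7 is the kernel of Beta(9, 8).
Data: 10 successes in 20 trials. The binomial likelihood contributes θ^10(1−θ)^10, so the posterior is Beta(9+10, 8+10) = Beta(19, 18).
For Beta(a, b) with a, b > 1 the mode is (a−1)/(a+b−2) = 18/35 ≈ 0.514.

θ̂_MAP = 0.514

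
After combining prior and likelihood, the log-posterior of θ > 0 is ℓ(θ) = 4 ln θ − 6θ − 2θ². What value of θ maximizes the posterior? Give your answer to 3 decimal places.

ℓ'(θ) = 4/θ − 6 − 4θ. Setting this to zero and multiplying by θ: 4θ² + 6θ − 4 = 0.
θ = (−6 + √(6² + 4·4·4)) / (2·4) = (−6 + √100) / 8 = (−6 + 10)/8 = 1/2.
ℓ''(θ) = −4/θ² − 4 < 0, confirming a maximum.

θ̂_MAP = 0.500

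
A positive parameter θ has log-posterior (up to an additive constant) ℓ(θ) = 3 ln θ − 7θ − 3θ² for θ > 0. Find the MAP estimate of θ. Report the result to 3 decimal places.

θ̂_MAP = 0.333

ℓ'(θ) = 3/θ − 7 − 6θ. Setting this to zero and multiplying by θ: 6θ² + 7θ − 3 = 0.
θ = (−7 + √(7² + 4·6·3)) / (2·6) = (−7 + √121) / 12 = (−7 + 11)/12 = 1/3.
ℓ''(θ) = −3/θ² − 6 < 0, confirming a maximum.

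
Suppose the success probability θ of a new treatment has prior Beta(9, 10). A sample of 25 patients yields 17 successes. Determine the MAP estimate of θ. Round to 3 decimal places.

θ̂_MAP = 0.595

Prior: Beta(9, 10).
Data: 17 successes in 25 trials. The binomial likelihood contributes θ^17(1−θ)^8, so the posterior is Beta(9+17, 10+8) = Beta(26, 18).
For Beta(a, b) with a, b > 1 the mode is (a−1)/(a+b−2) = 25/42 ≈ 0.595.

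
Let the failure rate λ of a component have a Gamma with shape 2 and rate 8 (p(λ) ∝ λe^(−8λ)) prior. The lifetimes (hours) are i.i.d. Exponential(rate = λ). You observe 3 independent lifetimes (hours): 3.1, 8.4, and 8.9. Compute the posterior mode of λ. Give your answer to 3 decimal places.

The Exponential(rate=λ) likelihood is ∝ λ^n e^(−λΣtᵢ). Here n = 3 and Σtᵢ = 3.1 + 8.4 + 8.9 = 20.4.
Posterior ∝ λe^(−8λ) · λ^3e^(−20.4λ) = λ^4e^(−28.4λ), i.e. Gamma(5, 28.4).
Mode = (a−1)/b = 4/28.4 ≈ 0.141.

λ̂_MAP = 0.141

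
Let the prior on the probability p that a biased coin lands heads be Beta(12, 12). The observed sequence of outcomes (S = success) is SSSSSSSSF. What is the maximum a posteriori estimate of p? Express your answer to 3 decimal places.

p̂_MAP = 0.613

Prior: Beta(12, 12).
Data: 8 successes in 9 trials (from the sequence). The binomial likelihood contributes p^8(1−p)^1, so the posterior is Beta(12+8, 12+1) = Beta(20, 13).
For Beta(a, b) with a, b > 1 the mode is (a−1)/(a+b−2) = 19/31 ≈ 0.613.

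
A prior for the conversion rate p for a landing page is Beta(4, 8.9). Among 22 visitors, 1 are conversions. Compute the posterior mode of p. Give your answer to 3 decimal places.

Prior: Beta(4, 8.9).
Data: 1 success in 22 trials. The binomial likelihood contributes p(1−p)^21, so the posterior is Beta(4+1, 8.9+21) = Beta(5, 29.9).
For Beta(a, b) with a, b > 1 the mode is (a−1)/(a+b−2) = 4/32.9 ≈ 0.122.

p̂_MAP = 0.122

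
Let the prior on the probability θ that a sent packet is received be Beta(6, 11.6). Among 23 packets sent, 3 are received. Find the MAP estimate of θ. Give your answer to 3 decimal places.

Prior: Beta(6, 11.6).
Data: 3 successes in 23 trials. The binomial likelihood contributes θ^3(1−θ)^20, so the posterior is Beta(6+3, 11.6+20) = Beta(9, 31.6).
For Beta(a, b) with a, b > 1 the mode is (a−1)/(a+b−2) = 8/38.6 ≈ 0.207.

θ̂_MAP = 0.207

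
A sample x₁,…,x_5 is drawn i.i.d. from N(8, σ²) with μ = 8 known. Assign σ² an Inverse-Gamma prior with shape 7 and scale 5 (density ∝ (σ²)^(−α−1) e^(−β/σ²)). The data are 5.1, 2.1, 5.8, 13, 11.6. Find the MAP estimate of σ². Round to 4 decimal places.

Sum of squared deviations about the known mean: SS = (5.1−8)² + (2.1−8)² + (5.8−8)² + (13−8)² + (11.6−8)² = 86.02.
The Normal likelihood contributes (σ²)^(−n/2) exp(−SS/(2σ²)), so the posterior is Inverse-Gamma(α + n/2, β + SS/2) = Inverse-Gamma(9.5, 48.01).
The mode of Inverse-Gamma(a, b) is b/(a+1) = 48.01/10.5 ≈ 4.5724.

σ̂²_MAP = 4.5724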